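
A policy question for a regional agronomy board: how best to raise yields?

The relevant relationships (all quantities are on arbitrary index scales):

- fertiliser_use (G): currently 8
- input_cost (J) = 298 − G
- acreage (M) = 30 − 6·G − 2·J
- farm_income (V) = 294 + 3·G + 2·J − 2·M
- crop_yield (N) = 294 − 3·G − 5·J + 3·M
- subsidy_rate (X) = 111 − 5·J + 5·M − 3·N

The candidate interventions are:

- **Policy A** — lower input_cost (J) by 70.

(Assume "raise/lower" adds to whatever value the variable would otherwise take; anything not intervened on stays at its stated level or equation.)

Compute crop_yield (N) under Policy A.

-2204

Policy A (J − 70):
  G = 8
  J = 298 − 8 (−70 from intervention) = 220
  M = 30 − 6·8 − 2·220 = -458
  N = 294 − 3·8 − 5·220 + 3·(-458) = -2204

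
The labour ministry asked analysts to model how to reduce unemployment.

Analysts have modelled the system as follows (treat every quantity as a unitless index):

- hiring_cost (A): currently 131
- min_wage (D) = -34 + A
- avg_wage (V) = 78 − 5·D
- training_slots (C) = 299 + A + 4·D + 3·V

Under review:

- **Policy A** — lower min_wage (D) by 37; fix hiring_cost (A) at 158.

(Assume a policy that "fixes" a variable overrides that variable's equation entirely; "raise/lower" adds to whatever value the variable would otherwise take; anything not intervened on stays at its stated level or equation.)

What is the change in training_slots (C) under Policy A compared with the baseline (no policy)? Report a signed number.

Baseline:
  A = 131
  D = -34 + 131 = 97
  V = 78 − 5·97 = -407
  C = 299 + 131 + 4·97 + 3·(-407) = -403
Policy A (D − 37, A := 158):
  A = 158
  D = -34 + 158 (−37 from intervention) = 87
  V = 78 − 5·87 = -357
  C = 299 + 158 + 4·87 + 3·(-357) = -266
Change in C: -266 − (-403) = 137

137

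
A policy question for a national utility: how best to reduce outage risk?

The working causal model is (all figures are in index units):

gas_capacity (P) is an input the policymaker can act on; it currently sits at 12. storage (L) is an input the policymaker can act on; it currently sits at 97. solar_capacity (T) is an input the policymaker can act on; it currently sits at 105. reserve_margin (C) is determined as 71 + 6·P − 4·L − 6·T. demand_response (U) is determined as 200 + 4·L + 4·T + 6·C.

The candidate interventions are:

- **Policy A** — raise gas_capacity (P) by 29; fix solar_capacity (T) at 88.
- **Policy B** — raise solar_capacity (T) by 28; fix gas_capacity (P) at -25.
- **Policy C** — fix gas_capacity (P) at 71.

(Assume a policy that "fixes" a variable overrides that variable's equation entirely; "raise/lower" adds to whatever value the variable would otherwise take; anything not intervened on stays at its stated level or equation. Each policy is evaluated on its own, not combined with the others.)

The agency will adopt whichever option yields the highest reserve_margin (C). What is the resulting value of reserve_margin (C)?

-521

Policy A (P + 29, T := 88):
  P = 12 + 29 = 41
  L = 97
  T = 88
  C = 71 + 6·41 − 4·97 − 6·88 = -599
Policy B (T + 28, P := -25):
  P = -25
  L = 97
  T = 105 + 28 = 133
  C = 71 + 6·(-25) − 4·97 − 6·133 = -1265
Policy C (P := 71):
  P = 71
  L = 97
  T = 105
  C = 71 + 6·71 − 4·97 − 6·105 = -521
Comparing — Policy A: C=-599, Policy B: C=-1265, Policy C: C=-521. Highest is -521 (Policy C).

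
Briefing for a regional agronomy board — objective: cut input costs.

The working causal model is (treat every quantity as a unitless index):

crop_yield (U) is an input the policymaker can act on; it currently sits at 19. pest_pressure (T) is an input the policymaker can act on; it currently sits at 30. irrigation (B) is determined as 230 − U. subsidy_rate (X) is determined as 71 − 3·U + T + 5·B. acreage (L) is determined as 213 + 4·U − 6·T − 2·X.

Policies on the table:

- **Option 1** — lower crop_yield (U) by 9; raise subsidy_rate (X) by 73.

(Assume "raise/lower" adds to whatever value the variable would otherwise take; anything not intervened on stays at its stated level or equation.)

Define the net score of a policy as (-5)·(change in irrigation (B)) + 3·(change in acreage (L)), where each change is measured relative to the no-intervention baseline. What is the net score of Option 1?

-1023

Baseline:
  U = 19
  T = 30
  B = 230 − 19 = 211
  X = 71 − 3·19 + 30 + 5·211 = 1099
  L = 213 + 4·19 − 6·30 − 2·1099 = -2089
Option 1 (U − 9, X + 73):
  U = 19 − 9 = 10
  T = 30
  B = 230 − 10 = 220
  X = 71 − 3·10 + 30 + 5·220 (+73 from intervention) = 1244
  L = 213 + 4·10 − 6·30 − 2·1244 = -2415
ΔB = 220 − 211 = 9; ΔL = -2415 − (-2089) = -326
Score = (-5)·9 + 3·(-326) = -1023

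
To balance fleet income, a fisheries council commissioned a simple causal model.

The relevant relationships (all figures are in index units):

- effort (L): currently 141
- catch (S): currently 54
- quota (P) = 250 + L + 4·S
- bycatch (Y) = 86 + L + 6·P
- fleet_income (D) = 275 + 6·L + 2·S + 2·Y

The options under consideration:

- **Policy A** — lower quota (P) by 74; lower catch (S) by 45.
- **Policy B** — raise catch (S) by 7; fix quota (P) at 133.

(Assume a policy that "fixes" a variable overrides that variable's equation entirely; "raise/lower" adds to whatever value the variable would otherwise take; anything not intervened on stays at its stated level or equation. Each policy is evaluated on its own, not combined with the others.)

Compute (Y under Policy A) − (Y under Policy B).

Policy A (P − 74, S − 45):
  L = 141
  S = 54 − 45 = 9
  P = 250 + 141 + 4·9 (−74 from intervention) = 353
  Y = 86 + 141 + 6·353 = 2345
Policy B (S + 7, P := 133):
  L = 141
  S = 54 + 7 = 61
  P = 133
  Y = 86 + 141 + 6·133 = 1025
Y: 2345 − 1025 = 1320

1320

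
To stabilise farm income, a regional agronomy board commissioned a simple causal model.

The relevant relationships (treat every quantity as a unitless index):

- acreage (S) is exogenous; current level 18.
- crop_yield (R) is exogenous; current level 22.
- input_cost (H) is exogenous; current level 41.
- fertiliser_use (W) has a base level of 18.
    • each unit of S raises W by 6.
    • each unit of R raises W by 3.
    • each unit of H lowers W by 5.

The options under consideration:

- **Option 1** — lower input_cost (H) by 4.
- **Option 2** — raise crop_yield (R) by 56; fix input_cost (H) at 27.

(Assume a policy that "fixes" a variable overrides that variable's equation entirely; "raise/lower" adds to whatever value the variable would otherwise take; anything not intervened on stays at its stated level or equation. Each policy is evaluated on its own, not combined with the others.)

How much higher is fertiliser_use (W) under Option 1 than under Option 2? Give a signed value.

-218

Option 1 (H − 4):
  S = 18
  R = 22
  H = 41 − 4 = 37
  W = 18 + 6·18 + 3·22 − 5·37 = 7
Option 2 (R + 56, H := 27):
  S = 18
  R = 22 + 56 = 78
  H = 27
  W = 18 + 6·18 + 3·78 − 5·27 = 225
W: 7 − 225 = -218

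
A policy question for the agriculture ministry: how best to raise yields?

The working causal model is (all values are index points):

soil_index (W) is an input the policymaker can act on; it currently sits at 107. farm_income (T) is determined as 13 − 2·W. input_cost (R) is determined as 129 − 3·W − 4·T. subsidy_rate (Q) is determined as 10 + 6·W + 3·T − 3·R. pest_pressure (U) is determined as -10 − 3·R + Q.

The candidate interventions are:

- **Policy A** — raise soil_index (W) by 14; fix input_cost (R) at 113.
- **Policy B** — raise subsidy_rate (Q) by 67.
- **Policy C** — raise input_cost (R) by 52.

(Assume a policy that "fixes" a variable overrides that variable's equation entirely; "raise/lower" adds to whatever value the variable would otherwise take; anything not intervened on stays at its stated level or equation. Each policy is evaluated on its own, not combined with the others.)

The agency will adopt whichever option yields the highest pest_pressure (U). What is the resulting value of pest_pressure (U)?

Policy A (W + 14, R := 113):
  W = 107 + 14 = 121
  T = 13 − 2·121 = -229
  R = 113
  Q = 10 + 6·121 + 3·(-229) − 3·113 = -290
  U = -10 − 3·113 + (-290) = -639
Policy B (Q + 67):
  W = 107
  T = 13 − 2·107 = -201
  R = 129 − 3·107 − 4·(-201) = 612
  Q = 10 + 6·107 + 3·(-201) − 3·612 (+67 from intervention) = -1720
  U = -10 − 3·612 + (-1720) = -3566
Policy C (R + 52):
  W = 107
  T = 13 − 2·107 = -201
  R = 129 − 3·107 − 4·(-201) (+52 from intervention) = 664
  Q = 10 + 6·107 + 3·(-201) − 3·664 = -1943
  U = -10 − 3·664 + (-1943) = -3945
Comparing — Policy A: U=-639, Policy B: U=-3566, Policy C: U=-3945. Highest is -639 (Policy A).

-639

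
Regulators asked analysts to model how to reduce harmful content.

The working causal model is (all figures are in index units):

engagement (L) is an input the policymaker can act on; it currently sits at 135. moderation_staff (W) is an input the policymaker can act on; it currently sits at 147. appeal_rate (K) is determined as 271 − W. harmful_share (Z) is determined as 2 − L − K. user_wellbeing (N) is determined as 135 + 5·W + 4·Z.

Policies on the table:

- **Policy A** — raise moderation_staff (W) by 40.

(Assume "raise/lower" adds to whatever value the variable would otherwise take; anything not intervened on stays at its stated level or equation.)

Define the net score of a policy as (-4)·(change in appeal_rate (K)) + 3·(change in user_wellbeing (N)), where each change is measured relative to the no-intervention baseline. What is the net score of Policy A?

Baseline:
  L = 135
  W = 147
  K = 271 − 147 = 124
  Z = 2 − 135 − 124 = -257
  N = 135 + 5·147 + 4·(-257) = -158
Policy A (W + 40):
  L = 135
  W = 147 + 40 = 187
  K = 271 − 187 = 84
  Z = 2 − 135 − 84 = -217
  N = 135 + 5·187 + 4·(-217) = 202
ΔK = 84 − 124 = -40; ΔN = 202 − (-158) = 360
Score = (-4)·(-40) + 3·360 = 1240

1240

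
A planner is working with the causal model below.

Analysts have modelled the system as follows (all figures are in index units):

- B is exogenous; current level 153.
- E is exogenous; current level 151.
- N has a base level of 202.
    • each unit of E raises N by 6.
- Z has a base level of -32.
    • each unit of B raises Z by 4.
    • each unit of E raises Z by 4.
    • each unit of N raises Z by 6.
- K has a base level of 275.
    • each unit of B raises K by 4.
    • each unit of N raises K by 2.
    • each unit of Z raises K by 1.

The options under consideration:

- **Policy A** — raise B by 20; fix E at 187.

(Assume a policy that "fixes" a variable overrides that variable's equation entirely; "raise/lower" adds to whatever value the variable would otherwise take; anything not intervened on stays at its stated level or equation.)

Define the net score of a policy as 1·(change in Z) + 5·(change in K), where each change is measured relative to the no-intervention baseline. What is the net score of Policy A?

11680

Baseline:
  B = 153
  E = 151
  N = 202 + 6·151 = 1108
  Z = -32 + 4·153 + 4·151 + 6·1108 = 7832
  K = 275 + 4·153 + 2·1108 + 7832 = 10935
Policy A (B + 20, E := 187):
  B = 153 + 20 = 173
  E = 187
  N = 202 + 6·187 = 1324
  Z = -32 + 4·173 + 4·187 + 6·1324 = 9352
  K = 275 + 4·173 + 2·1324 + 9352 = 12967
ΔZ = 9352 − 7832 = 1520; ΔK = 12967 − 10935 = 2032
Score = 1·1520 + 5·2032 = 11680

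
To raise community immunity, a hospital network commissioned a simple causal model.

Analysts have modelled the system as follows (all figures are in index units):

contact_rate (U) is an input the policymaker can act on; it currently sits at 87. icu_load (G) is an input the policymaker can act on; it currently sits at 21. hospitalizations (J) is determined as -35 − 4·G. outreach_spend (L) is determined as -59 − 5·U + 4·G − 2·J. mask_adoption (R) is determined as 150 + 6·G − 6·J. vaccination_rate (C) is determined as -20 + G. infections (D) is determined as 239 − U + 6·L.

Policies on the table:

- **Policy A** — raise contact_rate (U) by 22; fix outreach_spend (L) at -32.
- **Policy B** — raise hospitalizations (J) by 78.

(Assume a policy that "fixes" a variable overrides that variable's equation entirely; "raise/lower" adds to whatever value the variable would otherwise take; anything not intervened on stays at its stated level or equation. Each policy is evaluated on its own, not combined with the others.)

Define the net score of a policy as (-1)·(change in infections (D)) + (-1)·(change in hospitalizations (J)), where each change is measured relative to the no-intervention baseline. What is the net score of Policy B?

Baseline:
  U = 87
  G = 21
  J = -35 − 4·21 = -119
  L = -59 − 5·87 + 4·21 − 2·(-119) = -172
  D = 239 − 87 + 6·(-172) = -880
Policy B (J + 78):
  U = 87
  G = 21
  J = -35 − 4·21 (+78 from intervention) = -41
  L = -59 − 5·87 + 4·21 − 2·(-41) = -328
  D = 239 − 87 + 6·(-328) = -1816
ΔD = -1816 − (-880) = -936; ΔJ = -41 − (-119) = 78
Score = (-1)·(-936) + (-1)·78 = 858

858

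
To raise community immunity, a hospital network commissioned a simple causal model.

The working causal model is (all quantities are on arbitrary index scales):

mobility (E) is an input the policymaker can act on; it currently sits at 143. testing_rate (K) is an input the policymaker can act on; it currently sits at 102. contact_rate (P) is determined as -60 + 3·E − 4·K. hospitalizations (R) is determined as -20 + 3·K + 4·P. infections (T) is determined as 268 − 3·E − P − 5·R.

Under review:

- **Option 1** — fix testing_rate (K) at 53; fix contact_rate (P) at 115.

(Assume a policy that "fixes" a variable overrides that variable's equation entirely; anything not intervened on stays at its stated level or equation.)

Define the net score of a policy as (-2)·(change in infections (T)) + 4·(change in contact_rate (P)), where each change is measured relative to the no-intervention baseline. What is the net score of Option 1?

Baseline:
  E = 143
  K = 102
  P = -60 + 3·143 − 4·102 = -39
  R = -20 + 3·102 + 4·(-39) = 130
  T = 268 − 3·143 − (-39) − 5·130 = -772
Option 1 (K := 53, P := 115):
  E = 143
  K = 53
  P = 115
  R = -20 + 3·53 + 4·115 = 599
  T = 268 − 3·143 − 115 − 5·599 = -3271
ΔT = -3271 − (-772) = -2499; ΔP = 115 − (-39) = 154
Score = (-2)·(-2499) + 4·154 = 5614

5614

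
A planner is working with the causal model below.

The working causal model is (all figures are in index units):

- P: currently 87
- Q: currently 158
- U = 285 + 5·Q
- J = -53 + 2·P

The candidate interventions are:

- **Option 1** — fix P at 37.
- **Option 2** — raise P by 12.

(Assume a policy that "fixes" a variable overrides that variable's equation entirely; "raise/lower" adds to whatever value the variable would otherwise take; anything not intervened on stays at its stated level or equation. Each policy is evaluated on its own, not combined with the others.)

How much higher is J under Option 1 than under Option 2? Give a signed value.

-124

Option 1 (P := 37):
  P = 37
  J = -53 + 2·37 = 21
Option 2 (P + 12):
  P = 87 + 12 = 99
  J = -53 + 2·99 = 145
J: 21 − 145 = -124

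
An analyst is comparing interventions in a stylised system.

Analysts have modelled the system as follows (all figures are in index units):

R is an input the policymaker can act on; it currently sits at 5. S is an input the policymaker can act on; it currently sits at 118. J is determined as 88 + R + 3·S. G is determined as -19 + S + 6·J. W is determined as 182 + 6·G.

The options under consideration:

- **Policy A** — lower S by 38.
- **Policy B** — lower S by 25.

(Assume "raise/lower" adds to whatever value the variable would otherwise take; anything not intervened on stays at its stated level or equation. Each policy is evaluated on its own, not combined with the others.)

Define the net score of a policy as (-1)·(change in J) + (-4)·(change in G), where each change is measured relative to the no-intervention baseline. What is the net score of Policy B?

1975

Baseline:
  R = 5
  S = 118
  J = 88 + 5 + 3·118 = 447
  G = -19 + 118 + 6·447 = 2781
Policy B (S − 25):
  R = 5
  S = 118 − 25 = 93
  J = 88 + 5 + 3·93 = 372
  G = -19 + 93 + 6·372 = 2306
ΔJ = 372 − 447 = -75; ΔG = 2306 − 2781 = -475
Score = (-1)·(-75) + (-4)·(-475) = 1975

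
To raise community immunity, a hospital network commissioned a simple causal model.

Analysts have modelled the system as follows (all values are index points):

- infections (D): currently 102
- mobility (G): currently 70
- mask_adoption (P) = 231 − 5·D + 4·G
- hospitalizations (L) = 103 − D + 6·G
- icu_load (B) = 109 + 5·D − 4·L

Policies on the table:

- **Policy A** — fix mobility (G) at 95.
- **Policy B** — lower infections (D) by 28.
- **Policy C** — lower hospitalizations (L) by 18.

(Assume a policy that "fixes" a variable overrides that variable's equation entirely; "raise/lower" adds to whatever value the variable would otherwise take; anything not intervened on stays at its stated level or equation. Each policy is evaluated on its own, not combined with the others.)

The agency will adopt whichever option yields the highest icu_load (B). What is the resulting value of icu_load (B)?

-993

Policy A (G := 95):
  D = 102
  G = 95
  L = 103 − 102 + 6·95 = 571
  B = 109 + 5·102 − 4·571 = -1665
Policy B (D − 28):
  D = 102 − 28 = 74
  G = 70
  L = 103 − 74 + 6·70 = 449
  B = 109 + 5·74 − 4·449 = -1317
Policy C (L − 18):
  D = 102
  G = 70
  L = 103 − 102 + 6·70 (−18 from intervention) = 403
  B = 109 + 5·102 − 4·403 = -993
Comparing — Policy A: B=-1665, Policy B: B=-1317, Policy C: B=-993. Highest is -993 (Policy C).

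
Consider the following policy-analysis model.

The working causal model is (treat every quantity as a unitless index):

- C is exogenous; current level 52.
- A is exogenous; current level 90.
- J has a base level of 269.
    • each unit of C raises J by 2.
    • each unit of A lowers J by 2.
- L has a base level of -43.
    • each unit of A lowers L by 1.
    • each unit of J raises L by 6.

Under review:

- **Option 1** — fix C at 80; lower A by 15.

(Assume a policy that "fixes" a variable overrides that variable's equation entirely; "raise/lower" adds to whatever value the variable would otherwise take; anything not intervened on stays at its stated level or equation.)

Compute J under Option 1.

Option 1 (C := 80, A − 15):
  C = 80
  A = 90 − 15 = 75
  J = 269 + 2·80 − 2·75 = 279

279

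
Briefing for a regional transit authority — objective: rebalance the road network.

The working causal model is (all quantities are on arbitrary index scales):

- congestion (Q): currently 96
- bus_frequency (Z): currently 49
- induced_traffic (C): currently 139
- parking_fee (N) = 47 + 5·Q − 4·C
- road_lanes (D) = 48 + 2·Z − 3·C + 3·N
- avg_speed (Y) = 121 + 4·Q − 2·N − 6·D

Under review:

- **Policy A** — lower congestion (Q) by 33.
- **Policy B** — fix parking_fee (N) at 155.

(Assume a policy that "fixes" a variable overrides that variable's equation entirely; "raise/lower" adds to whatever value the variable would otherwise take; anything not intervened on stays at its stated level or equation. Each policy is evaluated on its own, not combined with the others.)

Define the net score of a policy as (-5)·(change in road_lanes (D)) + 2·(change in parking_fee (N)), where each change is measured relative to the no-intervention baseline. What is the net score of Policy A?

2145

Baseline:
  Q = 96
  Z = 49
  C = 139
  N = 47 + 5·96 − 4·139 = -29
  D = 48 + 2·49 − 3·139 + 3·(-29) = -358
Policy A (Q − 33):
  Q = 96 − 33 = 63
  Z = 49
  C = 139
  N = 47 + 5·63 − 4·139 = -194
  D = 48 + 2·49 − 3·139 + 3·(-194) = -853
ΔD = -853 − (-358) = -495; ΔN = -194 − (-29) = -165
Score = (-5)·(-495) + 2·(-165) = 2145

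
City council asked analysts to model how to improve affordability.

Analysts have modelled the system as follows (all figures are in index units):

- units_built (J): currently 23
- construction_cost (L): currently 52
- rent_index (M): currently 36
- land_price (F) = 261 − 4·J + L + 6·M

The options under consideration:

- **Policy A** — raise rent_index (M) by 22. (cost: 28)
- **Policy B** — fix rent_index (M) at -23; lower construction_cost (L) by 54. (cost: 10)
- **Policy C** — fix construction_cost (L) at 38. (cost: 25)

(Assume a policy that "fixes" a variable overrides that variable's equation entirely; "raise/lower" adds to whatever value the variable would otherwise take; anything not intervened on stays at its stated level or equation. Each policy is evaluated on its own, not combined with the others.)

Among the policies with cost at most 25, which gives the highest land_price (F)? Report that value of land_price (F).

Policy B (M := -23, L − 54):
  J = 23
  L = 52 − 54 = -2
  M = -23
  F = 261 − 4·23 + (-2) + 6·(-23) = 29
Policy C (L := 38):
  J = 23
  L = 38
  M = 36
  F = 261 − 4·23 + 38 + 6·36 = 423
Comparing — Policy B: F=29, Policy C: F=423. Highest is 423 (Policy C).

423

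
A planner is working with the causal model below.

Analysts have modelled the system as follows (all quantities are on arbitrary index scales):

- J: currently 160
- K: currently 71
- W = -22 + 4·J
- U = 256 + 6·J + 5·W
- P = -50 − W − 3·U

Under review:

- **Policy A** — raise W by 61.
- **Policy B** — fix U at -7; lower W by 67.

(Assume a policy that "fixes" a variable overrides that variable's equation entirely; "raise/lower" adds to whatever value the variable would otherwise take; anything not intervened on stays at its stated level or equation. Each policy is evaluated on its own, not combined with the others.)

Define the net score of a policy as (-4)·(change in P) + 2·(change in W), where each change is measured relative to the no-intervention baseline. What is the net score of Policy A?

4026

Baseline:
  J = 160
  W = -22 + 4·160 = 618
  U = 256 + 6·160 + 5·618 = 4306
  P = -50 − 618 − 3·4306 = -13586
Policy A (W + 61):
  J = 160
  W = -22 + 4·160 (+61 from intervention) = 679
  U = 256 + 6·160 + 5·679 = 4611
  P = -50 − 679 − 3·4611 = -14562
ΔP = -14562 − (-13586) = -976; ΔW = 679 − 618 = 61
Score = (-4)·(-976) + 2·61 = 4026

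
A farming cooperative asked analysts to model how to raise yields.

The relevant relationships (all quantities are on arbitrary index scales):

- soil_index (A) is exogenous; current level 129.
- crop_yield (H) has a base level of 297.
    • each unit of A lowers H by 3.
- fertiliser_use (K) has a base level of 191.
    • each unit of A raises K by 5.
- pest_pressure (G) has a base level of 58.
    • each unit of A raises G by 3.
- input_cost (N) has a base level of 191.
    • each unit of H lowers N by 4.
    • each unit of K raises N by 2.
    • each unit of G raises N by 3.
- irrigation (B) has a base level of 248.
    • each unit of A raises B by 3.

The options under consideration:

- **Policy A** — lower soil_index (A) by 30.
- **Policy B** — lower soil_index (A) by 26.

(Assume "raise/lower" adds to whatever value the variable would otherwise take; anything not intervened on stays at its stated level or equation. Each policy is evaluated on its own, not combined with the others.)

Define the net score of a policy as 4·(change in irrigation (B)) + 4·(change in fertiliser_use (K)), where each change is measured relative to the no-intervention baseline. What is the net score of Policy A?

-960

Baseline:
  A = 129
  K = 191 + 5·129 = 836
  B = 248 + 3·129 = 635
Policy A (A − 30):
  A = 129 − 30 = 99
  K = 191 + 5·99 = 686
  B = 248 + 3·99 = 545
ΔB = 545 − 635 = -90; ΔK = 686 − 836 = -150
Score = 4·(-90) + 4·(-150) = -960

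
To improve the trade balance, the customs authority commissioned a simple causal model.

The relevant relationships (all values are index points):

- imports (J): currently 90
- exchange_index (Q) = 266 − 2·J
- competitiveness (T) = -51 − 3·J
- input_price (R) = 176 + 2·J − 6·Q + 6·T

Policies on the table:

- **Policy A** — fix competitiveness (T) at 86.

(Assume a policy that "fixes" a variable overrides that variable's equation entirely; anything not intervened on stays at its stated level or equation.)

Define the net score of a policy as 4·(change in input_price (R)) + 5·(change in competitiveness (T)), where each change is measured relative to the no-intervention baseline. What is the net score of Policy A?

11803

Baseline:
  J = 90
  Q = 266 − 2·90 = 86
  T = -51 − 3·90 = -321
  R = 176 + 2·90 − 6·86 + 6·(-321) = -2086
Policy A (T := 86):
  J = 90
  Q = 266 − 2·90 = 86
  T = 86
  R = 176 + 2·90 − 6·86 + 6·86 = 356
ΔR = 356 − (-2086) = 2442; ΔT = 86 − (-321) = 407
Score = 4·2442 + 5·407 = 11803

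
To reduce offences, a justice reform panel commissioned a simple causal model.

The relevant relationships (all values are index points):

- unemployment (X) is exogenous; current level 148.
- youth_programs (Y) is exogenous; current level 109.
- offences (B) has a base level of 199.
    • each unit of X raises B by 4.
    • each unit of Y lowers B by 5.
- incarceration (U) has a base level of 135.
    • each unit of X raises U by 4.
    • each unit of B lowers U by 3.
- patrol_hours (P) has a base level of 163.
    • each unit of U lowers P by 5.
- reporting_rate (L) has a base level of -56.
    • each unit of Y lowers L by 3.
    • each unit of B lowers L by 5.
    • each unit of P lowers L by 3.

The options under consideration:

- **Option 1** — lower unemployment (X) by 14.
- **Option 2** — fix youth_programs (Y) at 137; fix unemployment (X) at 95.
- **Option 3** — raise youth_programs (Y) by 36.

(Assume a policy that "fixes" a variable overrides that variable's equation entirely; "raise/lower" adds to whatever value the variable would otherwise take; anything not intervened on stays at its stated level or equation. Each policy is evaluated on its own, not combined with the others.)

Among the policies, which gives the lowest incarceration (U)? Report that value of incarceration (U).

Option 1 (X − 14):
  X = 148 − 14 = 134
  Y = 109
  B = 199 + 4·134 − 5·109 = 190
  U = 135 + 4·134 − 3·190 = 101
Option 2 (Y := 137, X := 95):
  X = 95
  Y = 137
  B = 199 + 4·95 − 5·137 = -106
  U = 135 + 4·95 − 3·(-106) = 833
Option 3 (Y + 36):
  X = 148
  Y = 109 + 36 = 145
  B = 199 + 4·148 − 5·145 = 66
  U = 135 + 4·148 − 3·66 = 529
Comparing — Option 1: U=101, Option 2: U=833, Option 3: U=529. Lowest is 101 (Option 1).

101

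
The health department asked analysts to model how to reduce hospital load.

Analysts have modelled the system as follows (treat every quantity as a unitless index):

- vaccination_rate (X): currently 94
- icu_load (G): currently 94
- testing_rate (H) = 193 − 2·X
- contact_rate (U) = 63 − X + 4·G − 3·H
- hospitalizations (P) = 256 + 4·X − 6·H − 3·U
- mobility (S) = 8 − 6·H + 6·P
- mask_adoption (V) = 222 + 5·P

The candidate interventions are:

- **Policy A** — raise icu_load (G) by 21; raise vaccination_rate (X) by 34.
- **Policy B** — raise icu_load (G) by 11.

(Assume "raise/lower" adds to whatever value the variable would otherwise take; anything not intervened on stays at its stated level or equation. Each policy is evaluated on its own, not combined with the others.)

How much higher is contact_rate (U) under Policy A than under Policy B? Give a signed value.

Policy A (G + 21, X + 34):
  X = 94 + 34 = 128
  G = 94 + 21 = 115
  H = 193 − 2·128 = -63
  U = 63 − 128 + 4·115 − 3·(-63) = 584
Policy B (G + 11):
  X = 94
  G = 94 + 11 = 105
  H = 193 − 2·94 = 5
  U = 63 − 94 + 4·105 − 3·5 = 374
U: 584 − 374 = 210

210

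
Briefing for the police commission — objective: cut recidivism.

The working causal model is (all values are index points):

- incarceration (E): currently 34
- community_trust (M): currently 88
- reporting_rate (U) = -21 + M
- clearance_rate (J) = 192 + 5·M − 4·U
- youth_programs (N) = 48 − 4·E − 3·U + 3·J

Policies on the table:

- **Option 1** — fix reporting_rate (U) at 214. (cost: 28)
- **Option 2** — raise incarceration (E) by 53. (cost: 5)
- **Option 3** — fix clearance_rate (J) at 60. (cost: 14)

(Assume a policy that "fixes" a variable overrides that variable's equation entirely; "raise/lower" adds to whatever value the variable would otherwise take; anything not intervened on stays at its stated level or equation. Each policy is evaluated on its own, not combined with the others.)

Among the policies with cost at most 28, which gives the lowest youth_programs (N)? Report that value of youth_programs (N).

-1402

Option 1 (U := 214):
  E = 34
  M = 88
  U = 214
  J = 192 + 5·88 − 4·214 = -224
  N = 48 − 4·34 − 3·214 + 3·(-224) = -1402
Option 2 (E + 53):
  E = 34 + 53 = 87
  M = 88
  U = -21 + 88 = 67
  J = 192 + 5·88 − 4·67 = 364
  N = 48 − 4·87 − 3·67 + 3·364 = 591
Option 3 (J := 60):
  E = 34
  M = 88
  U = -21 + 88 = 67
  J = 60
  N = 48 − 4·34 − 3·67 + 3·60 = -109
Comparing — Option 1: N=-1402, Option 2: N=591, Option 3: N=-109. Lowest is -1402 (Option 1).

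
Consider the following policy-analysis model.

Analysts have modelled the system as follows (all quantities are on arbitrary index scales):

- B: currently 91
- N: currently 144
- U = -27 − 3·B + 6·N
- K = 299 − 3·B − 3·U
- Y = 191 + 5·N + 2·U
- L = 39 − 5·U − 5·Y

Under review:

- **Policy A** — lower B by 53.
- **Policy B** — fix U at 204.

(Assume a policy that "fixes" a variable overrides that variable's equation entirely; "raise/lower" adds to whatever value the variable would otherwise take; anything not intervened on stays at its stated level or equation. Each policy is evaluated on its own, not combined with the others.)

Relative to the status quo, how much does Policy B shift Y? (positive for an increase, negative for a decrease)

-720

Baseline:
  B = 91
  N = 144
  U = -27 − 3·91 + 6·144 = 564
  Y = 191 + 5·144 + 2·564 = 2039
Policy B (U := 204):
  B = 91
  N = 144
  U = 204
  Y = 191 + 5·144 + 2·204 = 1319
Change in Y: 1319 − 2039 = -720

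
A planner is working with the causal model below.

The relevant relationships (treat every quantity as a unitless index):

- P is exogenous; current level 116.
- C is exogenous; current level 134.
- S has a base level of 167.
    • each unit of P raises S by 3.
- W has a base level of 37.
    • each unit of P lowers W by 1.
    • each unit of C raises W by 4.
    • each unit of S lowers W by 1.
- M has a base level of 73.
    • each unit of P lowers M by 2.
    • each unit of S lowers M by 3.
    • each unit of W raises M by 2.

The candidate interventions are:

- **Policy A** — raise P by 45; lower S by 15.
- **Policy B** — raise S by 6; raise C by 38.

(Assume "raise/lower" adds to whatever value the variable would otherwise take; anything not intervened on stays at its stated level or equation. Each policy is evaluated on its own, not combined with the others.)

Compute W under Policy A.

Policy A (P + 45, S − 15):
  P = 116 + 45 = 161
  C = 134
  S = 167 + 3·161 (−15 from intervention) = 635
  W = 37 − 161 + 4·134 − 635 = -223

-223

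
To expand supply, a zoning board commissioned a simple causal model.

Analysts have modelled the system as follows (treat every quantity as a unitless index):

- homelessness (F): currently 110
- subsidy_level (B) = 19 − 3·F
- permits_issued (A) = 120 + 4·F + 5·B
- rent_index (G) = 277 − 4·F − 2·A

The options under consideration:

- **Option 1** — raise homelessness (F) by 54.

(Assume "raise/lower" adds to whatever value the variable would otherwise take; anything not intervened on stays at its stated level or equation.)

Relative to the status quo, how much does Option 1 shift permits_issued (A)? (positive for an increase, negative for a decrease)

Baseline:
  F = 110
  B = 19 − 3·110 = -311
  A = 120 + 4·110 + 5·(-311) = -995
Option 1 (F + 54):
  F = 110 + 54 = 164
  B = 19 − 3·164 = -473
  A = 120 + 4·164 + 5·(-473) = -1589
Change in A: -1589 − (-995) = -594

-594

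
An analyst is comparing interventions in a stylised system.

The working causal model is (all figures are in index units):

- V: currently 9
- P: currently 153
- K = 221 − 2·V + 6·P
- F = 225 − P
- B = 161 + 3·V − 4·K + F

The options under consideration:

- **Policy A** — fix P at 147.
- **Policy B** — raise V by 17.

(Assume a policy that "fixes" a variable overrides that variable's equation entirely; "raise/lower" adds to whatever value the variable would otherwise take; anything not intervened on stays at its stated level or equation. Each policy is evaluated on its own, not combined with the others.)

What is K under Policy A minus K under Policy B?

Policy A (P := 147):
  V = 9
  P = 147
  K = 221 − 2·9 + 6·147 = 1085
Policy B (V + 17):
  V = 9 + 17 = 26
  P = 153
  K = 221 − 2·26 + 6·153 = 1087
K: 1085 − 1087 = -2

-2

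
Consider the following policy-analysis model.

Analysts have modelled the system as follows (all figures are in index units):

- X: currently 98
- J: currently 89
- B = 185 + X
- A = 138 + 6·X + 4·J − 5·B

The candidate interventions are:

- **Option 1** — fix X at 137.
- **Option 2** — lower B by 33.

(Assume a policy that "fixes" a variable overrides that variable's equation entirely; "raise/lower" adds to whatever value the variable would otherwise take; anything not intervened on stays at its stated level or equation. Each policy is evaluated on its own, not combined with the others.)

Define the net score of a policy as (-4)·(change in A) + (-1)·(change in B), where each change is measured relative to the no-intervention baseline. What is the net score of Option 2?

Baseline:
  X = 98
  J = 89
  B = 185 + 98 = 283
  A = 138 + 6·98 + 4·89 − 5·283 = -333
Option 2 (B − 33):
  X = 98
  J = 89
  B = 185 + 98 (−33 from intervention) = 250
  A = 138 + 6·98 + 4·89 − 5·250 = -168
ΔA = -168 − (-333) = 165; ΔB = 250 − 283 = -33
Score = (-4)·165 + (-1)·(-33) = -627

-627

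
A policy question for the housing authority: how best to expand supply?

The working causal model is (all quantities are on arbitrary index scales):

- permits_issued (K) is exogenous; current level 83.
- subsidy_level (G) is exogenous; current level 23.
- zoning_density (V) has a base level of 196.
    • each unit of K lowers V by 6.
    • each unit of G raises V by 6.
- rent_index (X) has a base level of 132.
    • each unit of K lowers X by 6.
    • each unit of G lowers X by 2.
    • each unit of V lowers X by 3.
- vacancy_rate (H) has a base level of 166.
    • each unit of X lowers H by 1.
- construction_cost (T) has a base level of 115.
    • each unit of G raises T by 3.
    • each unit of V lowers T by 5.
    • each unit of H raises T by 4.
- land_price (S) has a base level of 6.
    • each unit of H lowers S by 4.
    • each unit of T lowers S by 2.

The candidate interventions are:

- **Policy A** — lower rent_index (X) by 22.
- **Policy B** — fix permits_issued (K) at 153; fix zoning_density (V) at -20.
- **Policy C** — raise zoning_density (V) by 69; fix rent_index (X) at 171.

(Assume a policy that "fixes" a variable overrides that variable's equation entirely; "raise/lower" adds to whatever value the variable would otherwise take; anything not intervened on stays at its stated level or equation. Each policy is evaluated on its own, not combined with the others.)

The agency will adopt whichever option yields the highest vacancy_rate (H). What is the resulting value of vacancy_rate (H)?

Policy A (X − 22):
  K = 83
  G = 23
  V = 196 − 6·83 + 6·23 = -164
  X = 132 − 6·83 − 2·23 − 3·(-164) (−22 from intervention) = 58
  H = 166 − 58 = 108
Policy B (K := 153, V := -20):
  K = 153
  G = 23
  V = -20
  X = 132 − 6·153 − 2·23 − 3·(-20) = -772
  H = 166 − (-772) = 938
Policy C (V + 69, X := 171):
  K = 83
  G = 23
  V = 196 − 6·83 + 6·23 (+69 from intervention) = -95
  X = 171
  H = 166 − 171 = -5
Comparing — Policy A: H=108, Policy B: H=938, Policy C: H=-5. Highest is 938 (Policy B).

938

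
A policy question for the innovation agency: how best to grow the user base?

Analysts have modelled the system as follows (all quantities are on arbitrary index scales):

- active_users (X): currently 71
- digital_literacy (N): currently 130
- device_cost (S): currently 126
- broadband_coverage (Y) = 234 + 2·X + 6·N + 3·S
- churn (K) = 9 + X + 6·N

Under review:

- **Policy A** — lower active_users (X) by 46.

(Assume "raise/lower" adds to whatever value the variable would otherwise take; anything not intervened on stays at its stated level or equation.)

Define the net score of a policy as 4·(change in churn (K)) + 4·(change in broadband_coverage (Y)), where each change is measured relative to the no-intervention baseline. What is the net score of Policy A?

-552

Baseline:
  X = 71
  N = 130
  S = 126
  Y = 234 + 2·71 + 6·130 + 3·126 = 1534
  K = 9 + 71 + 6·130 = 860
Policy A (X − 46):
  X = 71 − 46 = 25
  N = 130
  S = 126
  Y = 234 + 2·25 + 6·130 + 3·126 = 1442
  K = 9 + 25 + 6·130 = 814
ΔK = 814 − 860 = -46; ΔY = 1442 − 1534 = -92
Score = 4·(-46) + 4·(-92) = -552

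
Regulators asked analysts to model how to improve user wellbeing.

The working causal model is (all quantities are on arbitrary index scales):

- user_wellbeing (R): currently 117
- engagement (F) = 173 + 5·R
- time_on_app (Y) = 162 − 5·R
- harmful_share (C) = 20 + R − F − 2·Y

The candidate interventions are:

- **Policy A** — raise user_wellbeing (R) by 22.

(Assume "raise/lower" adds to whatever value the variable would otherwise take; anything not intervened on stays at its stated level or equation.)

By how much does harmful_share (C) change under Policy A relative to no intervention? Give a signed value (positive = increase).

Baseline:
  R = 117
  F = 173 + 5·117 = 758
  Y = 162 − 5·117 = -423
  C = 20 + 117 − 758 − 2·(-423) = 225
Policy A (R + 22):
  R = 117 + 22 = 139
  F = 173 + 5·139 = 868
  Y = 162 − 5·139 = -533
  C = 20 + 139 − 868 − 2·(-533) = 357
Change in C: 357 − 225 = 132

132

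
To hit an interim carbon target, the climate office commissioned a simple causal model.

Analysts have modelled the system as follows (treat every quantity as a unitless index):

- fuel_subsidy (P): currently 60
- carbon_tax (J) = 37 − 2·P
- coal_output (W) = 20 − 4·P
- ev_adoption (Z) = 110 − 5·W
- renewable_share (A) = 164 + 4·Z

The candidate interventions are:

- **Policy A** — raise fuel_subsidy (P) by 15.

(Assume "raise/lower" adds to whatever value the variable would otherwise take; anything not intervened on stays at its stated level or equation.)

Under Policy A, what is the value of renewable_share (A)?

6204

Policy A (P + 15):
  P = 60 + 15 = 75
  W = 20 − 4·75 = -280
  Z = 110 − 5·(-280) = 1510
  A = 164 + 4·1510 = 6204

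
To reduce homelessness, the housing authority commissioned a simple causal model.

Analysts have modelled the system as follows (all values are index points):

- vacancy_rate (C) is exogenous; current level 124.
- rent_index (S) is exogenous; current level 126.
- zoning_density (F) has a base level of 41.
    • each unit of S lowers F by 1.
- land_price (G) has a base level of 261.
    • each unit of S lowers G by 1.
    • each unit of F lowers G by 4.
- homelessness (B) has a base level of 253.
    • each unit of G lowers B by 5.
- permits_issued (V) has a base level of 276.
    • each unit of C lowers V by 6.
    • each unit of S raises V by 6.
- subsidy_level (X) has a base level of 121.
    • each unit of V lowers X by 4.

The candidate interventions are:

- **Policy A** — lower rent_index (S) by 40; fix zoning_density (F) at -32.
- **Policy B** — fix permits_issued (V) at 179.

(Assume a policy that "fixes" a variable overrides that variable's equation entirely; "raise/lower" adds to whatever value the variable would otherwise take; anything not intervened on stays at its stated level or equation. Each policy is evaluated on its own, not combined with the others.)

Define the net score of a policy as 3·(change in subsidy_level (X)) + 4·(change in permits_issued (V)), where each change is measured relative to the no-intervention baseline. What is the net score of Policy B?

872

Baseline:
  C = 124
  S = 126
  V = 276 − 6·124 + 6·126 = 288
  X = 121 − 4·288 = -1031
Policy B (V := 179):
  C = 124
  S = 126
  V = 179
  X = 121 − 4·179 = -595
ΔX = -595 − (-1031) = 436; ΔV = 179 − 288 = -109
Score = 3·436 + 4·(-109) = 872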